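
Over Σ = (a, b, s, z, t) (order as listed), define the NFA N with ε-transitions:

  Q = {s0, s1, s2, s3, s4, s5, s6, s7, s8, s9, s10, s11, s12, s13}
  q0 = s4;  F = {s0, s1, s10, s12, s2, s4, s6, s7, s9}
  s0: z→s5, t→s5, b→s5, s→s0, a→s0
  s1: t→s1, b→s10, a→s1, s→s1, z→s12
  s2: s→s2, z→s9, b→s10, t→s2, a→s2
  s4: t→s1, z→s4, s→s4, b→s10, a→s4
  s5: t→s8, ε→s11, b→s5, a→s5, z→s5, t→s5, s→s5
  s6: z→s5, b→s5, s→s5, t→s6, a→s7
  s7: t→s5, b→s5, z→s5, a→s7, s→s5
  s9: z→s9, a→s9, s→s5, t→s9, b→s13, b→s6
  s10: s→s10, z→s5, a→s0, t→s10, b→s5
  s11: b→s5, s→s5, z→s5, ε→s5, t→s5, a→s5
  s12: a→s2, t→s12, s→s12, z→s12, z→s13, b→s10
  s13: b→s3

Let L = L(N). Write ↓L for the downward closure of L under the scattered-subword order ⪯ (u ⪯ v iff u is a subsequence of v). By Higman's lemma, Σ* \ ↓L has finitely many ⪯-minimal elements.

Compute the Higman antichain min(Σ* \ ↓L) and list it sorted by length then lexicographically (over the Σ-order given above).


|Q|=14, |F|=9, |δ|=61 (2 ε).
min D↑ (10 st, q0=0, F={4}): 0:a→0,b→1,s→0,z→0,t→2 1:a→3,b→4,s→1,z→4,t→1 2:a→2,b→1,s→2,z→5,t→2 3:a→3,b→4,s→3,z→4,t→4 4:a→4,b→4,s→4,z→4,t→4 5:a→6,b→1,s→5,z→5,t→5 6:a→6,b→1,s→6,z→7,t→6 7:a→7,b→8,s→4,z→7,t→7 8:a→9,b→4,s→4,z→4,t→8 9:a→9,b→4,s→4,z→4,t→4.
'bb': |S_i|=[14, 9, 4] end={s11,s3,s5,s8} — reject; 2/2 single-dels accept.
'bz': |S_i|=[14, 9, 3] end={s11,s5,s8} ∉↓L; 2/2 del acc.
'bat': |S_i|=[14, 9, 5, 3] end={s11,s5,s8} — reject; 3/3 single-dels accept.
'tzazs': run [14, 13, 12, 11, 8, 3] end={s11,s5,s8} rej; 5/5 single-dels accept.
4 obstructions.

A = [bb, bz, bat, tzazs].


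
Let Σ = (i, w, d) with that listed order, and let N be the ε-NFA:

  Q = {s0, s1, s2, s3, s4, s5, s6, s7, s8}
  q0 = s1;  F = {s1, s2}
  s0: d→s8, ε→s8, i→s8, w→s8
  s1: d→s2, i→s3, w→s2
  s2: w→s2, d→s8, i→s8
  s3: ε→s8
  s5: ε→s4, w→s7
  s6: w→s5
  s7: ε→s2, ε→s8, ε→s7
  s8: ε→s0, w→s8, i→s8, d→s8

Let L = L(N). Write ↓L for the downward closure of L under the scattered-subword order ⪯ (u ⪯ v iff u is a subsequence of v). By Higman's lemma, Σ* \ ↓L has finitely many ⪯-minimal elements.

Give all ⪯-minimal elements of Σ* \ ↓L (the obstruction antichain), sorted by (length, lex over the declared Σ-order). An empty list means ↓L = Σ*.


|Q|=9, |F|=2, |δ|=21 (7 ε).
min D↑ (3 st, q0=0, F={1}): 0:i→1,w→2,d→2 1:i→1,w→1,d→1 2:i→1,w→2,d→1.
'i': run [5, 3] end={s0,s3,s8} ∉↓L; 1/1 del acc.
'wd': N↓-sim [5, 3, 2] end={s0,s8} rej; 2/2 del acc.
'dd': |S_i|=[5, 3, 2] end={s0,s8} ∉↓L; 2/2 del acc.
3 obstructions.

min(Σ*\↓L) = [i, wd, dd].


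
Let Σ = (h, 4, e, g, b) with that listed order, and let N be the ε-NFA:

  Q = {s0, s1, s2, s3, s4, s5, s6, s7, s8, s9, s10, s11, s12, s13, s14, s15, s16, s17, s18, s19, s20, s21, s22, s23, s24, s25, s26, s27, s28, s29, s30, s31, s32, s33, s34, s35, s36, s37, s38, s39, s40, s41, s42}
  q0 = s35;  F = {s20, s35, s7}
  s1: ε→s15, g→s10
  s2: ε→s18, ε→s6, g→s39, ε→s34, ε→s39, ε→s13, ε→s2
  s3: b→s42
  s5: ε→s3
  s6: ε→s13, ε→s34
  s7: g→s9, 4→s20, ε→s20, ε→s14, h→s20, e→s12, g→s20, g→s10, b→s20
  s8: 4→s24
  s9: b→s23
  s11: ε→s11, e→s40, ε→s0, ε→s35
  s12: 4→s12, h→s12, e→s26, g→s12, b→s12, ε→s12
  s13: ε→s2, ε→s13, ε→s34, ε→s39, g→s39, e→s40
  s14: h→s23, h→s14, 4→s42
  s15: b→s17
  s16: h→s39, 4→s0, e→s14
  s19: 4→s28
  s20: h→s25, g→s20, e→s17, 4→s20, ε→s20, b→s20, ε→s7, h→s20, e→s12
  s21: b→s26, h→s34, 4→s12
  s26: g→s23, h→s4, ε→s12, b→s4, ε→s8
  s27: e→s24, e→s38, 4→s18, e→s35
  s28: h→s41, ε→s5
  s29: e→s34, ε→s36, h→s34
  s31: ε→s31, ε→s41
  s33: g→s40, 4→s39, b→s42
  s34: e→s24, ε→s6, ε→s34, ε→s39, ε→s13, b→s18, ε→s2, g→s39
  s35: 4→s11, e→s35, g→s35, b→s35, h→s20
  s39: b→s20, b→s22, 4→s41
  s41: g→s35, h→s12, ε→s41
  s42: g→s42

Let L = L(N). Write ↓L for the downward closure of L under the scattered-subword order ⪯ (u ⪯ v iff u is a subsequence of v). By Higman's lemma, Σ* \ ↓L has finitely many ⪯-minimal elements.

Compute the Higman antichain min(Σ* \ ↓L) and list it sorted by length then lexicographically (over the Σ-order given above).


|Q|=43, |F|=3, |δ|=99 (34 ε).
min D↑ (3 st, q0=0, F={2}): 0:h→1,4→0,e→0,g→0,b→0 1:h→1,4→1,e→2,g→1,b→1 2:h→2,4→2,e→2,g→2,b→2.
'he': N↓-sim [18, 14, 7] end={s12,s17,s23,s24,s26,s4,s8} — reject; 2/2 single-dels accept.
1 minimals (antichain).

Antichain: [he].


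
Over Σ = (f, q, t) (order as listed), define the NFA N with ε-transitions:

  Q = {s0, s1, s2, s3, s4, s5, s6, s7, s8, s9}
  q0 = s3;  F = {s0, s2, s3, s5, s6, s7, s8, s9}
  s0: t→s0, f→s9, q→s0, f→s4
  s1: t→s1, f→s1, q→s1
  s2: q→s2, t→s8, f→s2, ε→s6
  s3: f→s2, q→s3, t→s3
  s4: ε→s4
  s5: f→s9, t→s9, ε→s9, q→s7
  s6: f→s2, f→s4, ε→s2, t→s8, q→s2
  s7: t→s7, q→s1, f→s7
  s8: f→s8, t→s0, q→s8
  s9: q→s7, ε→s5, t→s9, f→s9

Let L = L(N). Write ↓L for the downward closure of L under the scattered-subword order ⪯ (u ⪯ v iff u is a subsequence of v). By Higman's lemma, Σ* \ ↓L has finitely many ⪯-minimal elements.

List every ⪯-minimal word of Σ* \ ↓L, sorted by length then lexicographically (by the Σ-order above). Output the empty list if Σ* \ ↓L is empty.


A = [fttfqq].

|Q|=10, |F|=8, |δ|=34 (5 ε).
min D↑ (7 st, q0=0, F={6}): 0:f→1,q→0,t→0 1:f→1,q→1,t→2 2:f→2,q→2,t→3 3:f→4,q→3,t→3 4:f→4,q→5,t→4 5:f→5,q→6,t→5 6:f→6,q→6,t→6 [Hopcroft].
'fttfqq': N↓-sim [10, 9, 7, 6, 5, 2, 1] end={s1} ∉↓L; 6/6 deletions ∈↓L.
1 obstructions.


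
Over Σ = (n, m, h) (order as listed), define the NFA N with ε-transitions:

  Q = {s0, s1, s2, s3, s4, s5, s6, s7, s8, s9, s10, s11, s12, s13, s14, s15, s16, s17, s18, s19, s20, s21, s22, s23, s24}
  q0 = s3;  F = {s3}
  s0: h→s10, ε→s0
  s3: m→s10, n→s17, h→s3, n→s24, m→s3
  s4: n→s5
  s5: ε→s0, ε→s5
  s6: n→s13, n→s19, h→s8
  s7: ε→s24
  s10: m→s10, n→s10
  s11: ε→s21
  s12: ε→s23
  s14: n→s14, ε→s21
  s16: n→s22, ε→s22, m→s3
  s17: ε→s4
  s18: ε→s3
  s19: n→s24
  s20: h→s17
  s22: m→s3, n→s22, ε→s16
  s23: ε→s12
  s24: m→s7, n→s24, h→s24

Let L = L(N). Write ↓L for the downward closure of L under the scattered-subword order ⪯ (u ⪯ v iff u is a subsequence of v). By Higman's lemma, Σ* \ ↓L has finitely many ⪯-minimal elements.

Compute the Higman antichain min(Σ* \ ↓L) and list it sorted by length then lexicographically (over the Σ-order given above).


A = [n].

|Q|=25, |F|=1, |δ|=34 (12 ε).
min D↑ (2 st, q0=0, F={1}): 0:n→1,m→0,h→0 1:n→1,m→1,h→1 [Hopcroft].
'n': |S_i|=[8, 7] end={s0,s10,s17,s24,s4,s5,s7} — reject; 1/1 deletions ∈↓L.
1 words, ⪯-incomp.


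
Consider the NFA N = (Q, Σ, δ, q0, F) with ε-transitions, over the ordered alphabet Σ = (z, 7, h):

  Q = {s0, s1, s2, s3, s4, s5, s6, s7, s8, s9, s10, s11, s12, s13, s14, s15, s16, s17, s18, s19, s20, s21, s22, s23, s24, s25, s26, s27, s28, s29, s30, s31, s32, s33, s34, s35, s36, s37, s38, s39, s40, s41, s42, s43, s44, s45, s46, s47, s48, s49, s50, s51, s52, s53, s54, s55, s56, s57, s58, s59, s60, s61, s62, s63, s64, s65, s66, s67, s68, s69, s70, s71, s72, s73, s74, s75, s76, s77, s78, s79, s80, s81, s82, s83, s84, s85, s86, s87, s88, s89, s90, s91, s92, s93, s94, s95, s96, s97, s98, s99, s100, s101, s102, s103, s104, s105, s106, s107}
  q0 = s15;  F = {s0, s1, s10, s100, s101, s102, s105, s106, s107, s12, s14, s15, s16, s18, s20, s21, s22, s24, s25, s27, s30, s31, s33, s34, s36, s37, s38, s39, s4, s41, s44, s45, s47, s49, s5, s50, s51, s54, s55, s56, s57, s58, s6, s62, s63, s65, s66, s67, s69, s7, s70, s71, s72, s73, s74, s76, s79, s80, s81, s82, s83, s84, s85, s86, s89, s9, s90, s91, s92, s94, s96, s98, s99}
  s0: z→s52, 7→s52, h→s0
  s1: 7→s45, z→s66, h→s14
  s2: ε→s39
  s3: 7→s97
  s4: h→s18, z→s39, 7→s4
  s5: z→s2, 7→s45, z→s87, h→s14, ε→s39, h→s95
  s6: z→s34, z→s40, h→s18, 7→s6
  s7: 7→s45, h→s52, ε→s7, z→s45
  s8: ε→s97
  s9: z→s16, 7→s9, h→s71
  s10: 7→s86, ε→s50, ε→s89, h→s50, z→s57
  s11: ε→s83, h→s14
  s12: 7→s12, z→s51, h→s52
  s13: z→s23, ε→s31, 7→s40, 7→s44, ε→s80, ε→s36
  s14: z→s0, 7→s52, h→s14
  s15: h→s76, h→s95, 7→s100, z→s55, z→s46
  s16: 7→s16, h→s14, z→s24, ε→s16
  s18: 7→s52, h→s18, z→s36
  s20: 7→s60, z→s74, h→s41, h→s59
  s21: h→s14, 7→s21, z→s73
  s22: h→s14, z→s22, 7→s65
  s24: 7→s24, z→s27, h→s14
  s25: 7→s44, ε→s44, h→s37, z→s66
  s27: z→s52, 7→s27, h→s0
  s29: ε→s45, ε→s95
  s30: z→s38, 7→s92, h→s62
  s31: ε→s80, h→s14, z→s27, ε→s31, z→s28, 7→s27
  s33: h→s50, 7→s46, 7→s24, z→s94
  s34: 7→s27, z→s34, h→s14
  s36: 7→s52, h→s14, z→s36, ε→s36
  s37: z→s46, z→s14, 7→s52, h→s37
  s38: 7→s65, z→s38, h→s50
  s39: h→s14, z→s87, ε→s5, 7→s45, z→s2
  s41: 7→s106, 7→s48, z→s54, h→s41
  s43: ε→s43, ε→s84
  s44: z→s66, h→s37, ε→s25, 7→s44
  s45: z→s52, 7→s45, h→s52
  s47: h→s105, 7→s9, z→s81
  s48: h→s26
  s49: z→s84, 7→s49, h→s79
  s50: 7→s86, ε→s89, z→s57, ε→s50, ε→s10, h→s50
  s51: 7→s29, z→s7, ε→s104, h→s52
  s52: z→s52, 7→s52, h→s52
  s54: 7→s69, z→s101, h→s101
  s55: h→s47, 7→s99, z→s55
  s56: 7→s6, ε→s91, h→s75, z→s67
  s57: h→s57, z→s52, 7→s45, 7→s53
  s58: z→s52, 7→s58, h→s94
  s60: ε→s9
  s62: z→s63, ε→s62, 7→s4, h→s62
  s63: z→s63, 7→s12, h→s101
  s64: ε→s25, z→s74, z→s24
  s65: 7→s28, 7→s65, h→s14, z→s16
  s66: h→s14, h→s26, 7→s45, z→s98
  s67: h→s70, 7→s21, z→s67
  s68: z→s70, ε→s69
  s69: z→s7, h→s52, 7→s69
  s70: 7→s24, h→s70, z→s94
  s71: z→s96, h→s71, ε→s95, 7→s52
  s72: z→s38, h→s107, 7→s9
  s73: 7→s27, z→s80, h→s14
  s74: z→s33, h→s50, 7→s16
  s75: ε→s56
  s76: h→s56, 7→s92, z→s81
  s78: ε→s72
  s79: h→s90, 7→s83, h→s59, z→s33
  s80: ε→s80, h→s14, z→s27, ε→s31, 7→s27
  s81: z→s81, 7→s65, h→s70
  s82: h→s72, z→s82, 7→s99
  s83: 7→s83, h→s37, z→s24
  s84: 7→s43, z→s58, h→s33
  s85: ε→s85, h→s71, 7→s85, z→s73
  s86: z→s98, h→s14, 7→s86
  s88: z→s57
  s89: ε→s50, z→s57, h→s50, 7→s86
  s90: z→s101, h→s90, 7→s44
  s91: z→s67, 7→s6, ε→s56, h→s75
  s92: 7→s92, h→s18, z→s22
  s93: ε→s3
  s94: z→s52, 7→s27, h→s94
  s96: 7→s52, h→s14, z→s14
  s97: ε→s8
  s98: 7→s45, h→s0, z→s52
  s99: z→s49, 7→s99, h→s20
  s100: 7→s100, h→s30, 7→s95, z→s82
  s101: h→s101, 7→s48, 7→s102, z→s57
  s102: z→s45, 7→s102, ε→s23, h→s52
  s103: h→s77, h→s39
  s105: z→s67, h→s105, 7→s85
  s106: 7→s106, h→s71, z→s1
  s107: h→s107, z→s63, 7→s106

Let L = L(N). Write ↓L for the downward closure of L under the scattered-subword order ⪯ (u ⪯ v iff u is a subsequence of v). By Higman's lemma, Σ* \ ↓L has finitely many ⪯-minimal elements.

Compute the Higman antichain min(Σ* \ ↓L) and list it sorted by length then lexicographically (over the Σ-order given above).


|Q|=108, |F|=73, |δ|=292 (41 ε).
min D↑ (68 st, q0=0, F={39}): 0:z→1,7→2,h→3 1:z→1,7→4,h→5 2:z→6,7→2,h→7 3:z→8,7→9,h→10 4:z→11,7→4,h→12 5:z→8,7→13,h→14 6:z→6,7→4,h→15 7:z→16,7→9,h→17 8:z→8,7→18,h→19 9:z→20,7→9,h→21 10:z→22,7→23,h→10 11:z→24,7→11,h→25 12:z→26,7→13,h→27 13:z→28,7→13,h→29 14:z→22,7→30,h→14 15:z→16,7→13,h→31 16:z→16,7→18,h→32 17:z→33,7→34,h→17 18:z→28,7→18,h→35 19:z→36,7→37,h→19 20:z→20,7→18,h→35 21:z→38,7→39,h→21 22:z→22,7→40,h→19 23:z→41,7→23,h→21 24:z→42,7→24,h→43 25:z→43,7→44,h→45 26:z→43,7→28,h→32 27:z→46,7→47,h→27 28:z→37,7→28,h→35 29:z→48,7→39,h→29 30:z→49,7→30,h→29 31:z→33,7→47,h→31 32:z→50,7→51,h→32 33:z→33,7→52,h→53 34:z→54,7→34,h→21 35:z→55,7→39,h→35 36:z→39,7→56,h→36 37:z→56,7→37,h→35 38:z→38,7→39,h→35 39:z→39,7→39,h→39 40:z→49,7→40,h→35 41:z→41,7→56,h→35 42:z→39,7→42,h→36 43:z→36,7→37,h→32 44:z→37,7→44,h→57 45:z→53,7→58,h→45 46:z→53,7→59,h→53 47:z→60,7→47,h→29 48:z→35,7→39,h→35 49:z→61,7→56,h→35 50:z→39,7→62,h→50 51:z→63,7→51,h→35 52:z→64,7→52,h→39 53:z→50,7→65,h→53 54:z→54,7→62,h→35 55:z→39,7→39,h→55 56:z→39,7→56,h→55 57:z→35,7→39,h→57 58:z→66,7→58,h→57 59:z→67,7→59,h→39 60:z→66,7→62,h→35 61:z→56,7→56,h→35 62:z→39,7→62,h→39 63:z→39,7→62,h→55 64:z→67,7→62,h→39 65:z→62,7→65,h→39 66:z→63,7→62,h→35 67:z→62,7→62,h→39.
'h7h7': N↓-sim [90, 81, 52, 11, 1] end={s52} ∉↓L; 4/4 single-dels accept.
'hzhzz': |S_i|=[90, 81, 53, 21, 8, 1] end={s52} rej; 5/5 single-dels accept.
'z7zzzz': N↓-sim [90, 78, 59, 48, 29, 10, 1] end={s52} rej; 6/6 del acc.
'7hhz7h': run [90, 79, 64, 48, 30, 14, 2] end={s26,s52} ∉↓L; 6/6 single-dels accept.
'hh7z7z': run [90, 81, 64, 45, 27, 6, 1] end={s52} rej; 6/6 deletions ∈↓L.
5 words, ⪯-incomp.

A = [h7h7, hzhzz, z7zzzz, 7hhz7h, hh7z7z].


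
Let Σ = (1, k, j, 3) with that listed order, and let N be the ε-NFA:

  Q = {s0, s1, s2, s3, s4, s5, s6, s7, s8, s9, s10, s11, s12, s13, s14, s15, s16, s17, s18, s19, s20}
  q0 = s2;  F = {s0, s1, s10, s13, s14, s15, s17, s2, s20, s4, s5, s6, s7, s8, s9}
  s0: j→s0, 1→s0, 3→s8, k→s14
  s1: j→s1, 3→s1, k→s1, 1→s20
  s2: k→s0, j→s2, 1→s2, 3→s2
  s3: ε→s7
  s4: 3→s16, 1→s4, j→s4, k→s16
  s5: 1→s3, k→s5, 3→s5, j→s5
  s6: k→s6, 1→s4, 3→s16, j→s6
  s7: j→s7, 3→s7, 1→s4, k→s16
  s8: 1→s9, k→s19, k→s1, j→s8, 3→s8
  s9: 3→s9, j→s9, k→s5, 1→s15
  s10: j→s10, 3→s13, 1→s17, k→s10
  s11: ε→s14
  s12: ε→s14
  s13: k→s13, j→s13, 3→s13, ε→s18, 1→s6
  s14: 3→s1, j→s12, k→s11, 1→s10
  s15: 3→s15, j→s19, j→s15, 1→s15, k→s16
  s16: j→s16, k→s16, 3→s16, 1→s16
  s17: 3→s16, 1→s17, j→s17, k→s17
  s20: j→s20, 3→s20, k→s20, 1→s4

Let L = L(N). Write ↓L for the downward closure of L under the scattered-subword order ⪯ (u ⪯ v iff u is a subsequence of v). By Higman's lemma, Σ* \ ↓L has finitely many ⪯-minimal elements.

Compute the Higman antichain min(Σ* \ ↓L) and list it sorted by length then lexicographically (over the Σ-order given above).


|Q|=21, |F|=15, |δ|=70 (4 ε).
min D↑ (16 st, q0=0, F={12}): 0:1→0,k→1,j→0,3→0 1:1→1,k→2,j→1,3→3 2:1→4,k→2,j→2,3→5 3:1→6,k→5,j→3,3→3 4:1→7,k→4,j→4,3→8 5:1→9,k→5,j→5,3→5 6:1→10,k→11,j→6,3→6 7:1→7,k→7,j→7,3→12 8:1→13,k→8,j→8,3→8 9:1→14,k→9,j→9,3→9 10:1→10,k→12,j→10,3→10 11:1→15,k→11,j→11,3→11 12:1→12,k→12,j→12,3→12 13:1→14,k→13,j→13,3→12 14:1→14,k→12,j→14,3→12 15:1→14,k→12,j→15,3→15.
'kk113': N↓-sim [21, 20, 16, 10, 4, 1] end={s16} ∉↓L; 5/5 del acc.
'k311k': N↓-sim [21, 20, 14, 10, 6, 1] end={s16} — reject; 5/5 deletions ∈↓L.
2 words, ⪯-incomp.

A = [kk113, k311k].


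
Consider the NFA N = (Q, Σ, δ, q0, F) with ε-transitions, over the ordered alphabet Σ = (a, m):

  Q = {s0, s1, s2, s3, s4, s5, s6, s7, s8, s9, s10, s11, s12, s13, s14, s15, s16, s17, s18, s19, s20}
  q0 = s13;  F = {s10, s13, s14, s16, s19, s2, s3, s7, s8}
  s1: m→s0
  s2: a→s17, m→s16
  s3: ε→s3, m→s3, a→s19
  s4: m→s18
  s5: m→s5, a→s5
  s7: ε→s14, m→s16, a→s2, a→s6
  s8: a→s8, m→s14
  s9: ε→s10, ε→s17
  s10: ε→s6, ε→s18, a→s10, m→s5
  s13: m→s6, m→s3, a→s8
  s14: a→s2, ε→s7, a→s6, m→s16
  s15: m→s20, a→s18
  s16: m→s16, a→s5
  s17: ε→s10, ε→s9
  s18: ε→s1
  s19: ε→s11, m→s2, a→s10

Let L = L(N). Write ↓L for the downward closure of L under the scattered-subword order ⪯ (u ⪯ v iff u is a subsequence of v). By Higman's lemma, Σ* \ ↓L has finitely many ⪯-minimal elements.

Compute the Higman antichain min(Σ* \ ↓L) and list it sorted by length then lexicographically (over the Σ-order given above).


Antichain: [amma, maam].

|Q|=21, |F|=9, |δ|=38 (11 ε).
min D↑ (9 st, q0=0, F={8}): 0:a→1,m→2 1:a→1,m→3 2:a→4,m→2 3:a→5,m→6 4:a→7,m→5 5:a→7,m→6 6:a→8,m→6 7:a→7,m→8 8:a→8,m→8 (ε-aug+det+¬).
'amma': run [17, 15, 12, 3, 1] end={s5} — reject; 4/4 single-dels accept.
'maam': |S_i|=[17, 15, 12, 8, 2] end={s0,s5} rej; 4/4 del acc.
2 words, ⪯-incomp.


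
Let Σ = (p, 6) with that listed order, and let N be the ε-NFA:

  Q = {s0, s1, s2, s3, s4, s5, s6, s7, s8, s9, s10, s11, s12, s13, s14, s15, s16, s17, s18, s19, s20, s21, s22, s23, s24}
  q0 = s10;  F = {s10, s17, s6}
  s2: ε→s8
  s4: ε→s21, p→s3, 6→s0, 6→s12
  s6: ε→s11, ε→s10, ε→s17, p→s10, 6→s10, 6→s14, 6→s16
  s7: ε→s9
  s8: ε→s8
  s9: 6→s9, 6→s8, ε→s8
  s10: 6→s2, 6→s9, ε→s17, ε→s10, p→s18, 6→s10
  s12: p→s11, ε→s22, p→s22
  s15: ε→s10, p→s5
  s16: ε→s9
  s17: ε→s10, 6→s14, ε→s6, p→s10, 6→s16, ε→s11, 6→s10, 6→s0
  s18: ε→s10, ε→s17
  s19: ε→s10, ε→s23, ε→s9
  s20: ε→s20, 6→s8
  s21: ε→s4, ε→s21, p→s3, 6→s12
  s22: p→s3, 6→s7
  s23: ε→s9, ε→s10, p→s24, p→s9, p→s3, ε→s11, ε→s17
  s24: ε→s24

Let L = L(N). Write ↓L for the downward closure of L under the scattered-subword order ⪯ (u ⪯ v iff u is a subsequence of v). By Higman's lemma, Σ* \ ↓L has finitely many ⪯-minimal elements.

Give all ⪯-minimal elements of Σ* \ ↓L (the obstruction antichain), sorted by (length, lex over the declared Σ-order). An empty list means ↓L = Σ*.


|Q|=25, |F|=3, |δ|=58 (29 ε).
min D↑ (1 st, q0=0, F={}): 0:p→0,6→0 (ε-aug+det+¬).
L(D↑) = ∅ ⇒ ↓L = Σ*.

A = [].


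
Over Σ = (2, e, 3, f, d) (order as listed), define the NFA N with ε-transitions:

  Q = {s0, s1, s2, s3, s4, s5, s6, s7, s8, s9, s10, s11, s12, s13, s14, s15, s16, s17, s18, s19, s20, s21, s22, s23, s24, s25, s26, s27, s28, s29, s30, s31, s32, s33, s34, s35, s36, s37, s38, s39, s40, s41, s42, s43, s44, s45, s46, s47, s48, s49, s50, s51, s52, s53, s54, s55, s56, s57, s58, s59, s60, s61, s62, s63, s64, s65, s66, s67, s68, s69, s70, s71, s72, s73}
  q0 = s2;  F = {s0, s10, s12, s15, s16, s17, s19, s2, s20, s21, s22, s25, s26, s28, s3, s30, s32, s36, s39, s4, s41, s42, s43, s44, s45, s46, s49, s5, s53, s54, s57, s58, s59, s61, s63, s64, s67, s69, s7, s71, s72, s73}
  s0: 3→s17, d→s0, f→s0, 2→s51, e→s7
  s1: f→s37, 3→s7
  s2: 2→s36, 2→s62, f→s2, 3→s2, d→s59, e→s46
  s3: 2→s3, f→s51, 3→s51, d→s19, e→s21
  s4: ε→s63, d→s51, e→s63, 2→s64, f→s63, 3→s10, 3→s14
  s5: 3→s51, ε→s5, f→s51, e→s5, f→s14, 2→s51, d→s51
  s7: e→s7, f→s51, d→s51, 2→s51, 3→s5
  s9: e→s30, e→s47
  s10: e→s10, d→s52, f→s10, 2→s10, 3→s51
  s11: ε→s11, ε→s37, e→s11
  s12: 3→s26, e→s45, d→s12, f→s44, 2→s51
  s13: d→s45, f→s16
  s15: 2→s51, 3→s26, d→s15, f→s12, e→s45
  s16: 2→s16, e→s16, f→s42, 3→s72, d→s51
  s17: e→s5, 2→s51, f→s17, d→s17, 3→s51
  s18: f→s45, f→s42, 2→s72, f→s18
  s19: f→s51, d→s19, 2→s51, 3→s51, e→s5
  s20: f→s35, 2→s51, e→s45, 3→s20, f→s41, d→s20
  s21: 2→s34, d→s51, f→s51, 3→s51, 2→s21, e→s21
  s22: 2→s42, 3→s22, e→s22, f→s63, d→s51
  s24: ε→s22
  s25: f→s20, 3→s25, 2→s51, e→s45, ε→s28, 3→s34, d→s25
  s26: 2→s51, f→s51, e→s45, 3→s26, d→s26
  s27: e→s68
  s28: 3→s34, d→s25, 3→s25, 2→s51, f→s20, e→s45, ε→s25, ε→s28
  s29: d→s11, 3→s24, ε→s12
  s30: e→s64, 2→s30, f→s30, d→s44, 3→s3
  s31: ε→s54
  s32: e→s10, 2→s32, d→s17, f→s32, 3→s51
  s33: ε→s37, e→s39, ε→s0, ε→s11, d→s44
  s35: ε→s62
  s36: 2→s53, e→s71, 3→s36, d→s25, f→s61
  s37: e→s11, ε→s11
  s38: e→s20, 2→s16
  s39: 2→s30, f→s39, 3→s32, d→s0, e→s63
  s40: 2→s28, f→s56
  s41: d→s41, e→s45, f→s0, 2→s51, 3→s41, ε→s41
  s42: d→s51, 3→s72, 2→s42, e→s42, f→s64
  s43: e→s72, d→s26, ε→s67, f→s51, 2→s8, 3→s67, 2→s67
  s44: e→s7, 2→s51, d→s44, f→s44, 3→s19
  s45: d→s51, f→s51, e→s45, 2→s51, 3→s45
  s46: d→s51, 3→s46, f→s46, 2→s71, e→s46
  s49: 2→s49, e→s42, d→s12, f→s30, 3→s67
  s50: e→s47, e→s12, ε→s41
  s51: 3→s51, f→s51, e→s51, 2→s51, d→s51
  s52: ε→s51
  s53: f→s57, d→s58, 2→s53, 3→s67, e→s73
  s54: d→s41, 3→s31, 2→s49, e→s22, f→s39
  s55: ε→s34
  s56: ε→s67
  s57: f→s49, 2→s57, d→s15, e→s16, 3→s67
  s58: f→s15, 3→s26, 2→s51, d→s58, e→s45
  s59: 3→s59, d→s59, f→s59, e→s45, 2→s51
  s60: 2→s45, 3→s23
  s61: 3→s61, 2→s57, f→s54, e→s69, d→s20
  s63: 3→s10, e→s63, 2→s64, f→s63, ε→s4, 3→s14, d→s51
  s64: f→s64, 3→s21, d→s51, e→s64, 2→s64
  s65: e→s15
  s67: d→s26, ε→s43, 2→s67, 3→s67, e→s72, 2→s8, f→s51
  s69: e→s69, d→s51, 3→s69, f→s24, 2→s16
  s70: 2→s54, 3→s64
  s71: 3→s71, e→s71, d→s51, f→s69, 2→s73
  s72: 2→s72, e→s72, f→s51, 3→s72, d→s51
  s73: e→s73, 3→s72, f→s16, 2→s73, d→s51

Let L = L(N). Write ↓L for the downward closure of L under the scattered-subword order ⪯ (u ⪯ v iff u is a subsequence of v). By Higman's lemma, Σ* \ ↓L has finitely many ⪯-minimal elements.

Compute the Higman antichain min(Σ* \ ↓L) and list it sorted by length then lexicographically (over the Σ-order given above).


|Q|=74, |F|=42, |δ|=276 (23 ε).
min D↑ (40 st, q0=0, F={8}): 0:2→1,e→2,3→0,f→0,d→3 1:2→4,e→5,3→1,f→6,d→7 2:2→5,e→2,3→2,f→2,d→8 3:2→8,e→9,3→3,f→3,d→3 4:2→4,e→10,3→11,f→12,d→13 5:2→10,e→5,3→5,f→14,d→8 6:2→12,e→14,3→6,f→15,d→16 7:2→8,e→9,3→7,f→16,d→7 8:2→8,e→8,3→8,f→8,d→8 9:2→8,e→9,3→9,f→8,d→8 10:2→10,e→10,3→17,f→18,d→8 11:2→11,e→17,3→11,f→8,d→19 12:2→12,e→18,3→11,f→20,d→21 13:2→8,e→9,3→19,f→21,d→13 14:2→18,e→14,3→14,f→22,d→8 15:2→20,e→22,3→15,f→23,d→24 16:2→8,e→9,3→16,f→24,d→16 17:2→17,e→17,3→17,f→8,d→8 18:2→18,e→18,3→17,f→25,d→8 19:2→8,e→9,3→19,f→8,d→19 20:2→20,e→25,3→11,f→26,d→27 21:2→8,e→9,3→19,f→27,d→21 22:2→25,e→22,3→22,f→28,d→8 23:2→26,e→28,3→29,f→23,d→30 24:2→8,e→9,3→24,f→30,d→24 25:2→25,e→25,3→17,f→31,d→8 26:2→26,e→31,3→32,f→26,d→33 27:2→8,e→9,3→19,f→33,d→27 28:2→31,e→28,3→34,f→28,d→8 29:2→29,e→34,3→8,f→29,d→35 30:2→8,e→36,3→35,f→30,d→30 31:2→31,e→31,3→37,f→31,d→8 32:2→32,e→37,3→8,f→8,d→38 33:2→8,e→36,3→38,f→33,d→33 34:2→34,e→34,3→8,f→34,d→8 35:2→8,e→39,3→8,f→35,d→35 36:2→8,e→36,3→39,f→8,d→8 37:2→37,e→37,3→8,f→8,d→8 38:2→8,e→39,3→8,f→8,d→38 39:2→8,e→39,3→8,f→8,d→8.
'ed': N↓-sim [51, 21, 2] end={s51,s52} ∉↓L; 2/2 del acc.
'd2': N↓-sim [51, 22, 1] end={s51} ∉↓L; 2/2 deletions ∈↓L.
'def': |S_i|=[51, 22, 5, 2] end={s14,s51} ∉↓L; 3/3 del acc.
'223f': run [51, 48, 30, 13, 2] end={s14,s51} ∉↓L; 4/4 single-dels accept.
'2fff33': |S_i|=[51, 48, 41, 35, 19, 11, 1] end={s51} — reject; 6/6 del acc.
5 minimals (antichain).

A = [ed, d2, def, 223f, 2fff33].


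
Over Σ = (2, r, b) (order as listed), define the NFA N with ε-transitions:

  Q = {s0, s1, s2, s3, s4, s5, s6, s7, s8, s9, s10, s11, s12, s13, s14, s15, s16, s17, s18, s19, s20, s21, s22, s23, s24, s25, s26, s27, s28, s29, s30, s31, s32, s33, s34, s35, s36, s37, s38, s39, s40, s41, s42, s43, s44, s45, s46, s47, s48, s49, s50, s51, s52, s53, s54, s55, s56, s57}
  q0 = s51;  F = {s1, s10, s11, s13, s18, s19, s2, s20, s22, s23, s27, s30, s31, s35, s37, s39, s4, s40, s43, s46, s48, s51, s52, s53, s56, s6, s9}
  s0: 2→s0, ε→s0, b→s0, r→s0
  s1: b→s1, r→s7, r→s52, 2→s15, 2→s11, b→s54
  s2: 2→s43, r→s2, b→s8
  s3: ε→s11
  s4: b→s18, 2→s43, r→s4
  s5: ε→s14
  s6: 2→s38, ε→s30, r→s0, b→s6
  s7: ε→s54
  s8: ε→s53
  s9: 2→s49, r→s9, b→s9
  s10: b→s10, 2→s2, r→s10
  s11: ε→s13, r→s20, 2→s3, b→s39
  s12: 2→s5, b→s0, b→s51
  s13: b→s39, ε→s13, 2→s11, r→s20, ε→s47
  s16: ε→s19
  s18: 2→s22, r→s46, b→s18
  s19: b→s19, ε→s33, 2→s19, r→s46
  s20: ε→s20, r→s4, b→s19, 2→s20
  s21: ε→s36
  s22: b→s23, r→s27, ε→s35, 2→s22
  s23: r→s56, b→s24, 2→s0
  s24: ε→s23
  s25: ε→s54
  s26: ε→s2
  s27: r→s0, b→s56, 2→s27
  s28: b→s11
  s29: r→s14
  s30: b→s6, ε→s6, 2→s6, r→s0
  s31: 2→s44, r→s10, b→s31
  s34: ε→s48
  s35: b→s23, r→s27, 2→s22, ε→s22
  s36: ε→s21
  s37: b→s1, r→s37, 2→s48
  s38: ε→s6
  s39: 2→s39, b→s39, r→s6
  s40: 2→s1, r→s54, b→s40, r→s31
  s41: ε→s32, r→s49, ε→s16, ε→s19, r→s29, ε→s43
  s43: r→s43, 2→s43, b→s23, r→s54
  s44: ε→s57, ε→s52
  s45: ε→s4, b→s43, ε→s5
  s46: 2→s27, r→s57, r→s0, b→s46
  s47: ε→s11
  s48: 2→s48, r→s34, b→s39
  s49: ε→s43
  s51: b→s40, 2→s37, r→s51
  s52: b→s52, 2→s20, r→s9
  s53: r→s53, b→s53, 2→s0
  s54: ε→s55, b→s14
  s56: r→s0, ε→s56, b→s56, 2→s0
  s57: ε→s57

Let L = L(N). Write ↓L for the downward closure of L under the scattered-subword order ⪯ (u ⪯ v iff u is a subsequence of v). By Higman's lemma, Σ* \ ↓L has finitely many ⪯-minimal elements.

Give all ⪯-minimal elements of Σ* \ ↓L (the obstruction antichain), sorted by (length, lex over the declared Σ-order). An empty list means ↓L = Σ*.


Antichain: [22brr, brr2b2].

|Q|=58, |F|=27, |δ|=134 (35 ε).
min D↑ (25 st, q0=0, F={14}): 0:2→1,r→0,b→2 1:2→3,r→1,b→4 2:2→4,r→5,b→2 3:2→3,r→3,b→6 4:2→7,r→8,b→4 5:2→8,r→9,b→5 6:2→6,r→10,b→6 7:2→7,r→11,b→6 8:2→11,r→12,b→8 9:2→13,r→9,b→9 10:2→10,r→14,b→10 11:2→11,r→15,b→16 12:2→17,r→12,b→12 13:2→17,r→13,b→18 14:2→14,r→14,b→14 15:2→17,r→15,b→19 16:2→16,r→20,b→16 17:2→17,r→17,b→21 18:2→14,r→18,b→18 19:2→22,r→20,b→19 20:2→23,r→14,b→20 21:2→14,r→24,b→21 22:2→22,r→23,b→21 23:2→23,r→14,b→24 24:2→14,r→14,b→24 (ε-aug+det+¬).
'22brr': |S_i|=[43, 39, 30, 17, 8, 2] end={s0,s57} — reject; 5/5 single-dels accept.
'brr2b2': |S_i|=[43, 39, 31, 21, 15, 7, 1] end={s0} ∉↓L; 6/6 deletions ∈↓L.
2 words, ⪯-incomp.


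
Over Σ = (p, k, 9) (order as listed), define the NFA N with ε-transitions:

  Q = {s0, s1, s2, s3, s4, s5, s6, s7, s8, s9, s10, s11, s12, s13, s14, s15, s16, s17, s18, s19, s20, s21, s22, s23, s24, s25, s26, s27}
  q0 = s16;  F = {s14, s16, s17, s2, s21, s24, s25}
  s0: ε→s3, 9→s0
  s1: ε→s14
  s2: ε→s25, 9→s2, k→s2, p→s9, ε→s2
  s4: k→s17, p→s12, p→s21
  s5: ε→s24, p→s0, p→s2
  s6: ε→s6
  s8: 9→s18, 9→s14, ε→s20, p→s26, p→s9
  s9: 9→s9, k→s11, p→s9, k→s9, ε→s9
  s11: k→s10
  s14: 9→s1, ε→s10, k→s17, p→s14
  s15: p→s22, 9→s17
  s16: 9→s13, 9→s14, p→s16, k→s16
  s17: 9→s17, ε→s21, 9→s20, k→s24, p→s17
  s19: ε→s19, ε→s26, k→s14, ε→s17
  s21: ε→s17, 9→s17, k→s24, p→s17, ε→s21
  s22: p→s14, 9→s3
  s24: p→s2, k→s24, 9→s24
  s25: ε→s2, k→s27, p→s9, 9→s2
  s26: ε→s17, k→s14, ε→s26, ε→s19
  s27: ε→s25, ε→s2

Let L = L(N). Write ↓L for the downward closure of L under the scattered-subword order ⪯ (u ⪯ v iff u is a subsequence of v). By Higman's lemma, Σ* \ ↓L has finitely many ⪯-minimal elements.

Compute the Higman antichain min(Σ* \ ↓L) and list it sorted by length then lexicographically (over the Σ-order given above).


|Q|=28, |F|=7, |δ|=65 (21 ε).
min D↑ (6 st, q0=0, F={5}): 0:p→0,k→0,9→1 1:p→1,k→2,9→1 2:p→2,k→3,9→2 3:p→4,k→3,9→3 4:p→5,k→4,9→4 5:p→5,k→5,9→5 [Hopcroft].
'9kkpp': run [14, 13, 10, 7, 6, 3] end={s10,s11,s9} ∉↓L; 5/5 del acc.
1 minimals (antichain).

A = [9kkpp].


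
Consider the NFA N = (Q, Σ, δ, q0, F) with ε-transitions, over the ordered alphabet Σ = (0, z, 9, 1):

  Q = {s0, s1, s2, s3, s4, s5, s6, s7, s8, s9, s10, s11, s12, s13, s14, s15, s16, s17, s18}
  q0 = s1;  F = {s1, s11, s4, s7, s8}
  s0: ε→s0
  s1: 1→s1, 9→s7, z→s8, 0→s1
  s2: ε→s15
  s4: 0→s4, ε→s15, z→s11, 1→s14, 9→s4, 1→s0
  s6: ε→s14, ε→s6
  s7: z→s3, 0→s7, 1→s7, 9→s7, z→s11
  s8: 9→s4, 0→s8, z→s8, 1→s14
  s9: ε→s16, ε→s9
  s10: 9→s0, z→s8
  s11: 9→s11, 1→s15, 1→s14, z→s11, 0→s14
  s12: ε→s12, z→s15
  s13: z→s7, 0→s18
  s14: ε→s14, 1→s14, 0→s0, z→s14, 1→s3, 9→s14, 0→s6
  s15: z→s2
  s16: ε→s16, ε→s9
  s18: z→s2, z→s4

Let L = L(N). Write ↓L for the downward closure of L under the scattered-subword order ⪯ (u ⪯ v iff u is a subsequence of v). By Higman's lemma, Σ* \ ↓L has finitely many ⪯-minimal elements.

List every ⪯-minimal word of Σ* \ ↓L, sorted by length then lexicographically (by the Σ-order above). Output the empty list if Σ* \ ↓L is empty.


Antichain: [z1, 9z0].

|Q|=19, |F|=5, |δ|=48 (11 ε).
min D↑ (6 st, q0=0, F={4}): 0:0→0,z→1,9→2,1→0 1:0→1,z→1,9→3,1→4 2:0→2,z→5,9→2,1→2 3:0→3,z→5,9→3,1→4 4:0→4,z→4,9→4,1→4 5:0→4,z→5,9→5,1→4 (ε-aug+det+¬).
'z1': |S_i|=[11, 9, 6] end={s0,s14,s15,s2,s3,s6} ∉↓L; 2/2 single-dels accept.
'9z0': run [11, 9, 7, 4] end={s0,s14,s3,s6} — reject; 3/3 single-dels accept.
2 minimals (antichain).


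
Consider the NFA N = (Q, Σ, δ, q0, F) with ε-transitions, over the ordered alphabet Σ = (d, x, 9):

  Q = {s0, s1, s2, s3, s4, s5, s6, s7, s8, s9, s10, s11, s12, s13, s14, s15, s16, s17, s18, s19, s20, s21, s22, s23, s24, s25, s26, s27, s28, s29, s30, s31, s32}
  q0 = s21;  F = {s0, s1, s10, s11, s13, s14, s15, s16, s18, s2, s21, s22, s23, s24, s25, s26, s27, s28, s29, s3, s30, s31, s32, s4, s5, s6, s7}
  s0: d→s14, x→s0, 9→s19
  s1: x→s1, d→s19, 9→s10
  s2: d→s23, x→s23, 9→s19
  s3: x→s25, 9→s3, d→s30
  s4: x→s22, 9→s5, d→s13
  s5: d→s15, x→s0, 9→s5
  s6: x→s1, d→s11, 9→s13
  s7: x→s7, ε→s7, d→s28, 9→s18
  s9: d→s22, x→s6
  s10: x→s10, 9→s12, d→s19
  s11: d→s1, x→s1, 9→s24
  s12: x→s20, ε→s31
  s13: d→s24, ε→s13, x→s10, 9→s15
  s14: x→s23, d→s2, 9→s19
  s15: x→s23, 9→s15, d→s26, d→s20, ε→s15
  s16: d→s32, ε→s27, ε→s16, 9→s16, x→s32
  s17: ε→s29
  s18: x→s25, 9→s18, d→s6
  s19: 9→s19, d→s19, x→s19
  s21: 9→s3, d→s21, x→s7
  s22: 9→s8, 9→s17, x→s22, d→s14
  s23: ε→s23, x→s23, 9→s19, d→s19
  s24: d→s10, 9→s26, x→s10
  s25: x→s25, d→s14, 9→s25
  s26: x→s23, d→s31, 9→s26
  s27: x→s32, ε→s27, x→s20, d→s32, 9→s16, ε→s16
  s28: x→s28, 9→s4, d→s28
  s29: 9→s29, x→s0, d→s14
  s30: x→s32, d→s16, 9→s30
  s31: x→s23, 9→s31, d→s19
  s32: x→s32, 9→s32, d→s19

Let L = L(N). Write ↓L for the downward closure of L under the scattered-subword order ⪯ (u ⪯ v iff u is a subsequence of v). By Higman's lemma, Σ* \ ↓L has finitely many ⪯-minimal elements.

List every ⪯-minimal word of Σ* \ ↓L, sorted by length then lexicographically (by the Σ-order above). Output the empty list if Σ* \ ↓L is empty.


Antichain: [9dxd, 9xd9, 9dddd, xd99x9].

|Q|=33, |F|=27, |δ|=100 (10 ε).
min D↑ (27 st, q0=0, F={17}): 0:d→0,x→1,9→2 1:d→3,x→1,9→4 2:d→5,x→6,9→2 3:d→3,x→3,9→7 4:d→8,x→6,9→4 5:d→9,x→10,9→5 6:d→11,x→6,9→6 7:d→12,x→13,9→14 8:d→15,x→16,9→12 9:d→10,x→10,9→9 10:d→17,x→10,9→10 11:d→18,x→19,9→17 12:d→20,x→21,9→22 13:d→11,x→13,9→23 14:d→22,x→24,9→14 15:d→16,x→16,9→20 16:d→17,x→16,9→21 17:d→17,x→17,9→17 18:d→19,x→19,9→17 19:d→17,x→19,9→17 20:d→21,x→21,9→25 21:d→17,x→21,9→26 22:d→25,x→19,9→22 23:d→11,x→24,9→23 24:d→11,x→24,9→17 25:d→26,x→19,9→25 26:d→17,x→19,9→26 [Hopcroft].
'9dxd': N↓-sim [32, 29, 19, 8, 1] end={s19} — reject; 4/4 del acc.
'9xd9': N↓-sim [32, 29, 16, 4, 1] end={s19} ∉↓L; 4/4 del acc.
'9dddd': |S_i|=[32, 29, 19, 14, 8, 1] end={s19} ∉↓L; 5/5 single-dels accept.
'xd99x9': |S_i|=[32, 27, 23, 19, 14, 6, 1] end={s19} ∉↓L; 6/6 deletions ∈↓L.
4 words, ⪯-incomp.


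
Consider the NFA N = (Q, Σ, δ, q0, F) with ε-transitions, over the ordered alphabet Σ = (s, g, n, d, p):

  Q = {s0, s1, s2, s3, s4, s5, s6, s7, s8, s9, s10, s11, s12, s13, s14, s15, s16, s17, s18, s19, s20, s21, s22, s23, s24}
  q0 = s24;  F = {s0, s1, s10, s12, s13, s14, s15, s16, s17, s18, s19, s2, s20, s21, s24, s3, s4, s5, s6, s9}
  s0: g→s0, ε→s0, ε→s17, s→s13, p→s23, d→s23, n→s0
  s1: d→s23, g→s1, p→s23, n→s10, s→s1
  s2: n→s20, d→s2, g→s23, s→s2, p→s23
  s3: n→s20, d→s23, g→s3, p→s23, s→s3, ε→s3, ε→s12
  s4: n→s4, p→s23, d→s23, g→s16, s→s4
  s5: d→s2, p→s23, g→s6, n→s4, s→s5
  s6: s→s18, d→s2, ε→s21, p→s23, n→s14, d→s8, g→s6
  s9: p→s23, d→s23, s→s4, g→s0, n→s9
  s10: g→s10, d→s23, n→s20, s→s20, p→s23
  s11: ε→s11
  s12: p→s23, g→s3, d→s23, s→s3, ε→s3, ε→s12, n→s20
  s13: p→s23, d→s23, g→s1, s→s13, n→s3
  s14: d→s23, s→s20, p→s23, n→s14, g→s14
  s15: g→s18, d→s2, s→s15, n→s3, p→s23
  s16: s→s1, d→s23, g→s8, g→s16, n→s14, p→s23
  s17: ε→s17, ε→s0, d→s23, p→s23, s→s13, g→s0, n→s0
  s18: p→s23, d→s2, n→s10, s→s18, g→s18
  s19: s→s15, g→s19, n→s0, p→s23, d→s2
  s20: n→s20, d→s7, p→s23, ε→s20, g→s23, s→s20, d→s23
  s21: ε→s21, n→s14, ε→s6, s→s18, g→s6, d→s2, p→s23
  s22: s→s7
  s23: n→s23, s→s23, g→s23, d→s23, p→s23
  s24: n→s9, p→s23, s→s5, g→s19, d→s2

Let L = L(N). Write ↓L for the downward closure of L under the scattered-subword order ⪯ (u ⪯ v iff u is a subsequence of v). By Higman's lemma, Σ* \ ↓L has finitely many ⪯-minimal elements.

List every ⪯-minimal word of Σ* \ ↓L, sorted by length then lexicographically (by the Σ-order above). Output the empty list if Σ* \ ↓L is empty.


min(Σ*\↓L) = [p, nd, dg, sgnsg, gsnng].

|Q|=25, |F|=20, |δ|=122 (13 ε).
min D↑ (18 st, q0=0, F={5}): 0:s→1,g→2,n→3,d→4,p→5 1:s→1,g→6,n→7,d→4,p→5 2:s→8,g→2,n→9,d→4,p→5 3:s→7,g→9,n→3,d→5,p→5 4:s→4,g→5,n→10,d→4,p→5 5:s→5,g→5,n→5,d→5,p→5 6:s→11,g→6,n→12,d→4,p→5 7:s→7,g→13,n→7,d→5,p→5 8:s→8,g→11,n→14,d→4,p→5 9:s→15,g→9,n→9,d→5,p→5 10:s→10,g→5,n→10,d→5,p→5 11:s→11,g→11,n→16,d→4,p→5 12:s→10,g→12,n→12,d→5,p→5 13:s→17,g→13,n→12,d→5,p→5 14:s→14,g→14,n→10,d→5,p→5 15:s→15,g→17,n→14,d→5,p→5 16:s→10,g→16,n→10,d→5,p→5 17:s→17,g→17,n→16,d→5,p→5 [Hopcroft].
'p': N↓-sim [23, 1] end={s23} rej; 1/1 del acc.
'nd': N↓-sim [23, 15, 2] end={s23,s7} rej; 2/2 single-dels accept.
'dg': N↓-sim [23, 5, 1] end={s23} ∉↓L; 2/2 single-dels accept.
'sgnsg': run [23, 18, 14, 5, 3, 1] end={s23} — reject; 5/5 deletions ∈↓L.
'gsnng': |S_i|=[23, 19, 11, 6, 3, 1] end={s23} rej; 5/5 single-dels accept.
5 obstructions.


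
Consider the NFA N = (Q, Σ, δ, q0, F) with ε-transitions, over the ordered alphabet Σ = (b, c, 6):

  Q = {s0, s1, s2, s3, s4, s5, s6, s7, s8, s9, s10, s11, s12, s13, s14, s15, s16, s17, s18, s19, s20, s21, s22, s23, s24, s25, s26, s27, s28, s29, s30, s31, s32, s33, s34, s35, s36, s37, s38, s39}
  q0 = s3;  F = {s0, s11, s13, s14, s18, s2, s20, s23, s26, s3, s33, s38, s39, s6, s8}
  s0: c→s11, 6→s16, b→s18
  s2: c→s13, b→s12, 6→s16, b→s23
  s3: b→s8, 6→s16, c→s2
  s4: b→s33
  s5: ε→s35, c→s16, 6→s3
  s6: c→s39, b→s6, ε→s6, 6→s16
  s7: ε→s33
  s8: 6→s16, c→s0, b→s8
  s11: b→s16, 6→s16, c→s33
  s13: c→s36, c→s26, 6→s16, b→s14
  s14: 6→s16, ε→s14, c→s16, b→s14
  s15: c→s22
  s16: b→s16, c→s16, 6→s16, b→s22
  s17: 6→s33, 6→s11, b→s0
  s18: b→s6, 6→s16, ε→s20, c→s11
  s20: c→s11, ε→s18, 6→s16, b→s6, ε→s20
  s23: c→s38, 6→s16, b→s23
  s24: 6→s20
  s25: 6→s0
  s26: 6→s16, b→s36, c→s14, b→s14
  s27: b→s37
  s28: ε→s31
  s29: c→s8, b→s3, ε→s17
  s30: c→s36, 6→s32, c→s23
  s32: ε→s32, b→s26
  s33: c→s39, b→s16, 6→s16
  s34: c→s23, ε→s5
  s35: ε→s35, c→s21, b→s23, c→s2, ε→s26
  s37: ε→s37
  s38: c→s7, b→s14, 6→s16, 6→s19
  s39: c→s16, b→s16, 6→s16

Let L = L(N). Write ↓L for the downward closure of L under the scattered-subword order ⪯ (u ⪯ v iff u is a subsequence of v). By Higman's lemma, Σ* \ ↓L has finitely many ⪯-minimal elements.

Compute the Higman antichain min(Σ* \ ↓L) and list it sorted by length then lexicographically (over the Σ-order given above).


A = [6, bccb, ccbc, ccccc, bcbbcc].

|Q|=40, |F|=15, |δ|=87 (14 ε).
min D↑ (15 st, q0=0, F={3}): 0:b→1,c→2,6→3 1:b→1,c→4,6→3 2:b→5,c→6,6→3 3:b→3,c→3,6→3 4:b→7,c→8,6→3 5:b→5,c→9,6→3 6:b→10,c→11,6→3 7:b→12,c→8,6→3 8:b→3,c→13,6→3 9:b→10,c→13,6→3 10:b→10,c→3,6→3 11:b→10,c→10,6→3 12:b→12,c→14,6→3 13:b→3,c→14,6→3 14:b→3,c→3,6→3 (ε-aug+det+¬).
'6': N↓-sim [21, 3] end={s16,s19,s22} rej; 1/1 single-dels accept.
'bccb': run [21, 17, 13, 6, 2] end={s16,s22} rej; 4/4 deletions ∈↓L.
'ccbc': run [21, 19, 12, 4, 2] end={s16,s22} — reject; 4/4 deletions ∈↓L.
'ccccc': run [21, 19, 12, 8, 4, 2] end={s16,s22} — reject; 5/5 del acc.
'bcbbcc': N↓-sim [21, 17, 13, 9, 5, 3, 2] end={s16,s22} ∉↓L; 6/6 del acc.
5 obstructions.


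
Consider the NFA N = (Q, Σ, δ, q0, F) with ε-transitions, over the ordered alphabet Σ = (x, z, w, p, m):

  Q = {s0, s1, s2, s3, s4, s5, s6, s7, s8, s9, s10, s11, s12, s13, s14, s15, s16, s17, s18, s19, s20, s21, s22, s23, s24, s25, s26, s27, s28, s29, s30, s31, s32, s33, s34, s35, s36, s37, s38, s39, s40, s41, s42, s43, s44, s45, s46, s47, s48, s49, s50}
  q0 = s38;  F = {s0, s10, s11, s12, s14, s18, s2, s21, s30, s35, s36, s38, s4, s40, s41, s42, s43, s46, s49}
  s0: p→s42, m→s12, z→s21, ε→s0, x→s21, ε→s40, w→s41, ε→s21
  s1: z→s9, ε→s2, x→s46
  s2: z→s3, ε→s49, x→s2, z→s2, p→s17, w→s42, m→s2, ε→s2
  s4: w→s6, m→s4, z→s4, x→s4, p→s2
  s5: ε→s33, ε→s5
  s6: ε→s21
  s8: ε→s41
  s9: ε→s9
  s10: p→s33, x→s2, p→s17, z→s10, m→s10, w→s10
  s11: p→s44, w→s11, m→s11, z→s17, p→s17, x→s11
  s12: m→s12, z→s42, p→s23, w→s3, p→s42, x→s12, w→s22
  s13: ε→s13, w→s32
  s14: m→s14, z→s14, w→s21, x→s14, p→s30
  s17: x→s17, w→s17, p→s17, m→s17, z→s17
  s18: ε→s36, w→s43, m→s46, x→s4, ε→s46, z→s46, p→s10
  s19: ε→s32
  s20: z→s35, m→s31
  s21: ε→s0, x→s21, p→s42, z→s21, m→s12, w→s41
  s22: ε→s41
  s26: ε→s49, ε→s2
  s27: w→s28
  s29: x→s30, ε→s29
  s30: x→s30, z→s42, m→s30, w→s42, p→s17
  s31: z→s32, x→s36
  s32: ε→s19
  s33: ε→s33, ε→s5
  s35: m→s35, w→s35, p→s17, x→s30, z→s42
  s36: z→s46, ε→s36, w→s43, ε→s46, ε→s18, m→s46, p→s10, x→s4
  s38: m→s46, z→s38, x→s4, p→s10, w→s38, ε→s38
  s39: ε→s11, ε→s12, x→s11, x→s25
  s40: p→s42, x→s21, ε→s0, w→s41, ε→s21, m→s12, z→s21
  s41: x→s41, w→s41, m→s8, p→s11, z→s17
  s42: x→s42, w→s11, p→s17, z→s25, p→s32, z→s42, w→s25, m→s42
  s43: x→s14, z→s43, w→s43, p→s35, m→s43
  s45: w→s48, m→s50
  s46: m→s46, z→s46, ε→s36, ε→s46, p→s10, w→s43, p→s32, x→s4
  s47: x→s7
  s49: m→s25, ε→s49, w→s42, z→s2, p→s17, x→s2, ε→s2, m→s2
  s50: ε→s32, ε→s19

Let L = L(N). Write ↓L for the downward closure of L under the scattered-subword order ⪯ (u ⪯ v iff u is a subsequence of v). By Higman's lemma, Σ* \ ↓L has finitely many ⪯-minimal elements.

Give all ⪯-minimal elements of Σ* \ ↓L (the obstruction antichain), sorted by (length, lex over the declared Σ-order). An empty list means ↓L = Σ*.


min(Σ*\↓L) = [pp, xwwz, xwmzp, mwpzwz].

|Q|=51, |F|=19, |δ|=161 (37 ε).
min D↑ (15 st, q0=0, F={6}): 0:x→1,z→0,w→0,p→2,m→3 1:x→1,z→1,w→4,p→5,m→1 2:x→5,z→2,w→2,p→6,m→2 3:x→1,z→3,w→7,p→2,m→3 4:x→4,z→4,w→8,p→9,m→10 5:x→5,z→5,w→9,p→6,m→5 6:x→6,z→6,w→6,p→6,m→6 7:x→11,z→7,w→7,p→12,m→7 8:x→8,z→6,w→8,p→13,m→8 9:x→9,z→9,w→13,p→6,m→9 10:x→10,z→9,w→8,p→9,m→10 11:x→11,z→11,w→4,p→14,m→11 12:x→14,z→9,w→12,p→6,m→12 13:x→13,z→6,w→13,p→6,m→13 14:x→14,z→9,w→9,p→6,m→14 [Hopcroft].
'pp': run [31, 16, 6] end={s17,s19,s32,s33,s44,s5} rej; 2/2 single-dels accept.
'xwwz': |S_i|=[31, 22, 17, 8, 1] end={s17} ∉↓L; 4/4 del acc.
'xwmzp': N↓-sim [31, 22, 17, 13, 7, 4] end={s17,s19,s32,s44} rej; 5/5 single-dels accept.
'mwpzwz': |S_i|=[31, 30, 26, 12, 7, 4, 1] end={s17} — reject; 6/6 del acc.
4 minimals (antichain).
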